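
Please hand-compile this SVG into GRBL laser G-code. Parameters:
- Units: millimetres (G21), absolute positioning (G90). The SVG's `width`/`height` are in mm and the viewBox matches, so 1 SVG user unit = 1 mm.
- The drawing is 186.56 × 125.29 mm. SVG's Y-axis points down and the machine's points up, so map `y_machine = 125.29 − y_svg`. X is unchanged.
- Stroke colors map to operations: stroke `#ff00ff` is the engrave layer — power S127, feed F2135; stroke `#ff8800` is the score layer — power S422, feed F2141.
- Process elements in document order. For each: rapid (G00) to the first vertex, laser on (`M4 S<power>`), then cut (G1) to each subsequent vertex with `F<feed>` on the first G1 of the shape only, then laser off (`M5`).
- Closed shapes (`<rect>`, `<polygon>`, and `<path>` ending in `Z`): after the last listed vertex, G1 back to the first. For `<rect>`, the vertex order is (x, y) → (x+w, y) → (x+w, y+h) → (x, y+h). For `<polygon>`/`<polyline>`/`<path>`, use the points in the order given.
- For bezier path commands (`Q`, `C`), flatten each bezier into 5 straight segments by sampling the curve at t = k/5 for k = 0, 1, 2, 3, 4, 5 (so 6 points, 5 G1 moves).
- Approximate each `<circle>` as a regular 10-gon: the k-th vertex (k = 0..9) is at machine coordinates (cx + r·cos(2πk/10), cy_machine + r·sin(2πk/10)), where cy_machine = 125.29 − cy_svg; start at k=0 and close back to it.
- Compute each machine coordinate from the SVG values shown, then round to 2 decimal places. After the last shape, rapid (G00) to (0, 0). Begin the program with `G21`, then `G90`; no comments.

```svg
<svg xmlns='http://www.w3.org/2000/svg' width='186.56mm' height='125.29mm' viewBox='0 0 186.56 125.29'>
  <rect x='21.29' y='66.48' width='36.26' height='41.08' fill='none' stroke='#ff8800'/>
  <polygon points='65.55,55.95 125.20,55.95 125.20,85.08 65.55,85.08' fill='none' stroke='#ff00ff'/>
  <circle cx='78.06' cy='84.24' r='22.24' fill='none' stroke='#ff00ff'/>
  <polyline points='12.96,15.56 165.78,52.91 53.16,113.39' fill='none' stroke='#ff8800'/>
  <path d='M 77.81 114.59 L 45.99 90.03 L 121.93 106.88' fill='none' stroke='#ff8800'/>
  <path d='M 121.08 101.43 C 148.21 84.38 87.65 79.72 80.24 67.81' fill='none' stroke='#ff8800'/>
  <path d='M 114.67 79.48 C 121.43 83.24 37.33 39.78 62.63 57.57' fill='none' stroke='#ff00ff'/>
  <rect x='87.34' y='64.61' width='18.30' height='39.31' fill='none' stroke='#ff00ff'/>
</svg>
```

1 u = 1 mm; y_m = 125.29 − y.

[1] `<rect>` rectangle, #ff8800→score S422 F2141: (21.29,58.81) → (57.55,58.81) → (57.55,17.73) → (21.29,17.73) → (21.29,58.81) (closed)

[2] `<polygon>` rectangle, #ff00ff→engrave S127 F2135: (65.55,69.34) → (125.20,69.34) → (125.20,40.21) → (65.55,40.21) → (65.55,69.34) (closed)

[3] `<circle>` circle, #ff00ff→engrave S127 F2135: (100.30,41.05) → (96.05,54.12) → (84.93,62.20) → (71.19,62.20) → (60.07,54.12) → (55.82,41.05) → (60.07,27.98) → (71.19,19.90) → (84.93,19.90) → (96.05,27.98) → (100.30,41.05) (closed)

[4] `<polyline>` open polyline, #ff8800→score S422 F2141: (12.96,109.73) → (165.78,72.38) → (53.16,11.90)

[5] `<path>` open polyline, #ff8800→score S422 F2141: (77.81,10.70) → (45.99,35.26) → (121.93,18.41)

[6] `<path>` cubic bezier, #ff8800→score S422 F2141: (121.08,23.86) → (127.96,32.76) → (120.56,39.63) → (105.63,45.41) → (89.94,51.05) → (80.24,57.48)

[7] `<path>` cubic bezier, #ff00ff→engrave S127 F2135: (114.67,45.81) → (109.42,48.35) → (91.99,57.02) → (71.97,66.61) → (58.98,71.91) → (62.63,67.72)

[8] `<rect>` rectangle, #ff00ff→engrave S127 F2135: (87.34,60.68) → (105.64,60.68) → (105.64,21.37) → (87.34,21.37) → (87.34,60.68) (closed)

G21
G90
G00 X21.29 Y58.81
M4 S422
G1 X57.55 Y58.81 F2141
G1 X57.55 Y17.73
G1 X21.29 Y17.73
G1 X21.29 Y58.81
M5
G00 X65.55 Y69.34
M4 S127
G1 X125.20 Y69.34 F2135
G1 X125.20 Y40.21
G1 X65.55 Y40.21
G1 X65.55 Y69.34
M5
G00 X100.30 Y41.05
M4 S127
G1 X96.05 Y54.12 F2135
G1 X84.93 Y62.20
G1 X71.19 Y62.20
G1 X60.07 Y54.12
G1 X55.82 Y41.05
G1 X60.07 Y27.98
G1 X71.19 Y19.90
G1 X84.93 Y19.90
G1 X96.05 Y27.98
G1 X100.30 Y41.05
M5
G00 X12.96 Y109.73
M4 S422
G1 X165.78 Y72.38 F2141
G1 X53.16 Y11.90
M5
G00 X77.81 Y10.70
M4 S422
G1 X45.99 Y35.26 F2141
G1 X121.93 Y18.41
M5
G00 X121.08 Y23.86
M4 S422
G1 X127.96 Y32.76 F2141
G1 X120.56 Y39.63
G1 X105.63 Y45.41
G1 X89.94 Y51.05
G1 X80.24 Y57.48
M5
G00 X114.67 Y45.81
M4 S127
G1 X109.42 Y48.35 F2135
G1 X91.99 Y57.02
G1 X71.97 Y66.61
G1 X58.98 Y71.91
G1 X62.63 Y67.72
M5
G00 X87.34 Y60.68
M4 S127
G1 X105.64 Y60.68 F2135
G1 X105.64 Y21.37
G1 X87.34 Y21.37
G1 X87.34 Y60.68
M5
G00 X0.00 Y0.00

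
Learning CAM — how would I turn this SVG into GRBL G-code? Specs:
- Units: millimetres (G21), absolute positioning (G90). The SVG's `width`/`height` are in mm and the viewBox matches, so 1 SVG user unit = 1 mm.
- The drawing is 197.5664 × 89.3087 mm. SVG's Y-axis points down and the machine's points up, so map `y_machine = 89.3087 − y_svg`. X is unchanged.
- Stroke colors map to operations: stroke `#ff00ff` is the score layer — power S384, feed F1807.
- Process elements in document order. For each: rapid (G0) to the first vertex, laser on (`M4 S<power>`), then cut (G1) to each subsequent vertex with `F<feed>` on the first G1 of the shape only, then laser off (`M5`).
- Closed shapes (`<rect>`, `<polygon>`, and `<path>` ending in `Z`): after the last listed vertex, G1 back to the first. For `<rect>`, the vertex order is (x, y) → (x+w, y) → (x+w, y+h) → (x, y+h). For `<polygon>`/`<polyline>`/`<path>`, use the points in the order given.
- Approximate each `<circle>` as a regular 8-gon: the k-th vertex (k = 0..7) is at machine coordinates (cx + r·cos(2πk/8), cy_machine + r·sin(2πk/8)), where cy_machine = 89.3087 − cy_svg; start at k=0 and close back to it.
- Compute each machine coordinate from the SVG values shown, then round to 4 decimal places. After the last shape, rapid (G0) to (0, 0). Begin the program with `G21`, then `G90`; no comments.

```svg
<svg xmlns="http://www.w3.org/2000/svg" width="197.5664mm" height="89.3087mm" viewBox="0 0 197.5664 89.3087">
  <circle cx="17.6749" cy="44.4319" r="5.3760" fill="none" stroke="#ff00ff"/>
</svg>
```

1 u = 1 mm; y_m = 89.3087 − y.

[1] `<circle>` circle, #ff00ff→score S384 F1807: (23.0509,44.8768) → (21.4763,48.6782) → (17.6749,50.2528) → (13.8735,48.6782) → (12.2989,44.8768) → (13.8735,41.0754) → (17.6749,39.5008) → (21.4763,41.0754) → (23.0509,44.8768) (closed)

G21
G90
G0 X23.0509 Y44.8768
M4 S384
G1 X21.4763 Y48.6782 F1807
G1 X17.6749 Y50.2528
G1 X13.8735 Y48.6782
G1 X12.2989 Y44.8768
G1 X13.8735 Y41.0754
G1 X17.6749 Y39.5008
G1 X21.4763 Y41.0754
G1 X23.0509 Y44.8768
M5
G0 X0.0000 Y0.0000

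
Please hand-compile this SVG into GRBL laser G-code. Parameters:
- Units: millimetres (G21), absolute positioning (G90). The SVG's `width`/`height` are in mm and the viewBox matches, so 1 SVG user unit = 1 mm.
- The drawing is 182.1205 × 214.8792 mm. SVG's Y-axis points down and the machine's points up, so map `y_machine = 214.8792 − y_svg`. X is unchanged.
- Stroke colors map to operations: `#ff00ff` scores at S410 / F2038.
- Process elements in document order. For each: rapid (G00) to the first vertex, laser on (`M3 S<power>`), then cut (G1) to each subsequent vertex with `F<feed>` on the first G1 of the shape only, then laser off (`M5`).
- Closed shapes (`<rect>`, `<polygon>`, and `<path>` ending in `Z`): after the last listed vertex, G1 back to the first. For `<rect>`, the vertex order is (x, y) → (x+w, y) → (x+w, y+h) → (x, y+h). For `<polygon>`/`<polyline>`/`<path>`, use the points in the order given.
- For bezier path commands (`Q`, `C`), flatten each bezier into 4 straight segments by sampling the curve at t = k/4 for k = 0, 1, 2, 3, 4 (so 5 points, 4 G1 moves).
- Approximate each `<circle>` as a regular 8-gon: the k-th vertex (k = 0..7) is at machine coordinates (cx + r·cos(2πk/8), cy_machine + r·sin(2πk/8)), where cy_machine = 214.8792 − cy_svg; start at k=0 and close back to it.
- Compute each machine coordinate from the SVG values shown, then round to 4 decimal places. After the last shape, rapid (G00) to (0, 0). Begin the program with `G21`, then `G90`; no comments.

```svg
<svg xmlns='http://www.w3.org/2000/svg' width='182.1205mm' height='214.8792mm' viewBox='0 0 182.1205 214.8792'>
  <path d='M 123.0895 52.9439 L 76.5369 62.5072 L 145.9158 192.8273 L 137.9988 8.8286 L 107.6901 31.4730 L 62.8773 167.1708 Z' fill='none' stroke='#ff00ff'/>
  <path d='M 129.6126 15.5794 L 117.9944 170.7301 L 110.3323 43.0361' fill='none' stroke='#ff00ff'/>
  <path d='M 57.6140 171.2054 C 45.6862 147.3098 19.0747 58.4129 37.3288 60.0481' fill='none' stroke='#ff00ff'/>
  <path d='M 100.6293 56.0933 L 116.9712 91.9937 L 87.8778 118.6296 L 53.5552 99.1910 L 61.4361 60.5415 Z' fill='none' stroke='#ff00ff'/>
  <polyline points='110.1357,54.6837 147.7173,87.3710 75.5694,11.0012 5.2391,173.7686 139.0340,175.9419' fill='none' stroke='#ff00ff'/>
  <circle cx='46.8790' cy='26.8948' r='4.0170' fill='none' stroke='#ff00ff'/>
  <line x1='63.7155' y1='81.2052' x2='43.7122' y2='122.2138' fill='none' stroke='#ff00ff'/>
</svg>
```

Since the viewBox matches the mm dimensions, user units are millimetres directly. The only transform is the Y-flip y_m = 214.8792 − y_svg.

Shape 1 is a closed polygon drawn with `<path>`. Its stroke #ff00ff means score at S410, F2038. After flipping Y the toolpath is (123.0895,161.9353) → (76.5369,152.3720) → (145.9158,22.0519) → (137.9988,206.0506) → (107.6901,183.4062) → (62.8773,47.7084) → (123.0895,161.9353), returning to the start.

Shape 2 is a open polyline drawn with `<path>`. Its stroke #ff00ff means score at S410, F2038. After flipping Y the toolpath is (129.6126,199.2998) → (117.9944,44.1491) → (110.3323,171.8431).

Shape 3 is a cubic bezier drawn with `<path>`. Its stroke #ff00ff means score at S410, F2038. After flipping Y the toolpath is (57.6140,43.6738) → (46.8454,71.3530) → (36.1532,108.8265) → (31.1201,141.5129) → (37.3288,154.8311).

Shape 4 is a regular polygon drawn with `<path>`. Its stroke #ff00ff means score at S410, F2038. After flipping Y the toolpath is (100.6293,158.7859) → (116.9712,122.8855) → (87.8778,96.2496) → (53.5552,115.6882) → (61.4361,154.3377) → (100.6293,158.7859), returning to the start.

Shape 5 is a open polyline drawn with `<polyline>`. Its stroke #ff00ff means score at S410, F2038. After flipping Y the toolpath is (110.1357,160.1955) → (147.7173,127.5082) → (75.5694,203.8780) → (5.2391,41.1106) → (139.0340,38.9373).

Shape 6 is a circle drawn with `<circle>`. Its stroke #ff00ff means score at S410, F2038. After flipping Y the toolpath is (50.8960,187.9844) → (49.7194,190.8248) → (46.8790,192.0014) → (44.0386,190.8248) → (42.8620,187.9844) → (44.0386,185.1440) → (46.8790,183.9674) → (49.7194,185.1440) → (50.8960,187.9844), returning to the start.

Shape 7 is a line segment drawn with `<line>`. Its stroke #ff00ff means score at S410, F2038. After flipping Y the toolpath is (63.7155,133.6740) → (43.7122,92.6654).

G21
G90
G00 X123.0895 Y161.9353
M3 S410
G1 X76.5369 Y152.3720 F2038
G1 X145.9158 Y22.0519
G1 X137.9988 Y206.0506
G1 X107.6901 Y183.4062
G1 X62.8773 Y47.7084
G1 X123.0895 Y161.9353
M5
G00 X129.6126 Y199.2998
M3 S410
G1 X117.9944 Y44.1491 F2038
G1 X110.3323 Y171.8431
M5
G00 X57.6140 Y43.6738
M3 S410
G1 X46.8454 Y71.3530 F2038
G1 X36.1532 Y108.8265
G1 X31.1201 Y141.5129
G1 X37.3288 Y154.8311
M5
G00 X100.6293 Y158.7859
M3 S410
G1 X116.9712 Y122.8855 F2038
G1 X87.8778 Y96.2496
G1 X53.5552 Y115.6882
G1 X61.4361 Y154.3377
G1 X100.6293 Y158.7859
M5
G00 X110.1357 Y160.1955
M3 S410
G1 X147.7173 Y127.5082 F2038
G1 X75.5694 Y203.8780
G1 X5.2391 Y41.1106
G1 X139.0340 Y38.9373
M5
G00 X50.8960 Y187.9844
M3 S410
G1 X49.7194 Y190.8248 F2038
G1 X46.8790 Y192.0014
G1 X44.0386 Y190.8248
G1 X42.8620 Y187.9844
G1 X44.0386 Y185.1440
G1 X46.8790 Y183.9674
G1 X49.7194 Y185.1440
G1 X50.8960 Y187.9844
M5
G00 X63.7155 Y133.6740
M3 S410
G1 X43.7122 Y92.6654 F2038
M5
G00 X0.0000 Y0.0000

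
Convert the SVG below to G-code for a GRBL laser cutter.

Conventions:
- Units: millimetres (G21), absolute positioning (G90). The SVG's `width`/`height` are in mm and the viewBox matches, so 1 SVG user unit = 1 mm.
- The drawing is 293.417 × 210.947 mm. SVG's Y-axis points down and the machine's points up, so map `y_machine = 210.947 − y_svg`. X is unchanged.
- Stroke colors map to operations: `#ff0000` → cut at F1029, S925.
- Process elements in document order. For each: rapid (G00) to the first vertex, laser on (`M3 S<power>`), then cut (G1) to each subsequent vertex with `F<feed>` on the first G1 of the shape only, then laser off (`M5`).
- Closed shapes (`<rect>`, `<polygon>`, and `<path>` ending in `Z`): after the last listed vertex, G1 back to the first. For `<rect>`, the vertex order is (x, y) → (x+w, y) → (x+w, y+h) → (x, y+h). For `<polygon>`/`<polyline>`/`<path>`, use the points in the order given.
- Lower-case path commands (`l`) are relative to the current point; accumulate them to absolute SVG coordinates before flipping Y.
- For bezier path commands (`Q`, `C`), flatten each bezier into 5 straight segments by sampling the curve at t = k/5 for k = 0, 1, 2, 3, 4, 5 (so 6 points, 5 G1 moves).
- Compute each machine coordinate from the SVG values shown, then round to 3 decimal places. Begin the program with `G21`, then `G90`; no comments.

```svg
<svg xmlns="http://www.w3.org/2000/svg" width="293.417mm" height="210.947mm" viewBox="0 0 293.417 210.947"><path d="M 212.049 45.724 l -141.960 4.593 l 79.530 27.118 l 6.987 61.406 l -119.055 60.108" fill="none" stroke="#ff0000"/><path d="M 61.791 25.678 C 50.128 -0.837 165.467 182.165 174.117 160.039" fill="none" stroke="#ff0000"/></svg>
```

G21
G90
G00 X212.049 Y165.223
M3 S925
G1 X70.089 Y160.630 F1029
G1 X149.619 Y133.512
G1 X156.606 Y72.106
G1 X37.551 Y11.998
M5
G00 X61.791 Y185.269
M3 S925
G1 X68.164 Y179.353 F1029
G1 X93.800 Y143.056
G1 X127.483 Y96.281
G1 X157.994 Y58.931
G1 X174.117 Y50.908
M5

viewBox `0 0 293.417 210.947` with mm width/height → 1 unit = 1 mm. Flip: y_m = 210.947 − y_svg.

**Shape 1** — `<path>` open polyline, stroke `#ff0000` → cut (S925, F1029). Machine vertices: (212.049,165.223) → (70.089,160.630) → (149.619,133.512) → (156.606,72.106) → (37.551,11.998). Open path.

**Shape 2** — `<path>` cubic bezier, stroke `#ff0000` → cut (S925, F1029). Control points (SVG): P0=(61.791,25.678), P1=(50.128,-0.837), P2=(165.467,182.165), P3=(174.117,160.039); sampled at t=k/5. Machine vertices: (61.791,185.269) → (68.164,179.353) → (93.800,143.056) → (127.483,96.281) → (157.994,58.931) → (174.117,50.908). Open path.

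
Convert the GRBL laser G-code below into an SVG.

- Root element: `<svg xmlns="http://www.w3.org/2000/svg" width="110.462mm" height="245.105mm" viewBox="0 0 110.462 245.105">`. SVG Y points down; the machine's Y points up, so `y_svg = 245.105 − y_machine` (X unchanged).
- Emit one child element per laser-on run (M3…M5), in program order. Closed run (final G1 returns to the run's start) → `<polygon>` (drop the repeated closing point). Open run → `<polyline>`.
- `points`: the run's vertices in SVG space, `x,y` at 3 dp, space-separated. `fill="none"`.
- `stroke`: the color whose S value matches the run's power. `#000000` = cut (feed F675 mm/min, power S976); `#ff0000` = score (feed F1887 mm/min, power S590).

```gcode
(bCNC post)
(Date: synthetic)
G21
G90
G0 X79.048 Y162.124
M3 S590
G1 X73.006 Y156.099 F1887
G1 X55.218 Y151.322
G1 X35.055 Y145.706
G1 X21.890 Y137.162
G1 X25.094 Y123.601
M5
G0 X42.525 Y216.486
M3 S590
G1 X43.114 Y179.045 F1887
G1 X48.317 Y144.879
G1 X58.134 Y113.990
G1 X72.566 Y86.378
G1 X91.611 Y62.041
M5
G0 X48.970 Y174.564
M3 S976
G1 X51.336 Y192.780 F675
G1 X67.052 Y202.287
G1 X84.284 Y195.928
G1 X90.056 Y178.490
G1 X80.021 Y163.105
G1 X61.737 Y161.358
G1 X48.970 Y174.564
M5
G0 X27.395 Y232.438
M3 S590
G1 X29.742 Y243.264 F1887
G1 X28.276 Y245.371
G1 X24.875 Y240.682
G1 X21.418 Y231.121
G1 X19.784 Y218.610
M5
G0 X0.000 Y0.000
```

Each laser-on run becomes one SVG element. Flip Y back into SVG space with y_svg = 245.105 − y_machine.

Run 1: power S590 maps to stroke `#ff0000` (score). The run is open, so emit a `<polyline>` with points (Y-flipped): 79.048,82.981 73.006,89.006 55.218,93.783 35.055,99.399 21.890,107.943 25.094,121.504.

Run 2: the run's S590 means `#ff0000` (score). The run is open, so emit a `<polyline>` with points (Y-flipped): 42.525,28.619 43.114,66.060 48.317,100.226 58.134,131.115 72.566,158.727 91.611,183.064.

Run 3: the run's S976 means `#000000` (cut). The run returns to its start, so emit a `<polygon>` with points (Y-flipped): 48.970,70.541 51.336,52.325 67.052,42.818 84.284,49.177 90.056,66.615 80.021,82.000 61.737,83.747.

Run 4: S590 ⇒ score layer `#ff0000`. The run is open, so emit a `<polyline>` with points (Y-flipped): 27.395,12.667 29.742,1.841 28.276,-0.266 24.875,4.423 21.418,13.984 19.784,26.495.

<svg xmlns="http://www.w3.org/2000/svg" width="110.462mm" height="245.105mm" viewBox="0 0 110.462 245.105">
  <polyline points="79.048,82.981 73.006,89.006 55.218,93.783 35.055,99.399 21.890,107.943 25.094,121.504" fill="none" stroke="#ff0000"/>
  <polyline points="42.525,28.619 43.114,66.060 48.317,100.226 58.134,131.115 72.566,158.727 91.611,183.064" fill="none" stroke="#ff0000"/>
  <polygon points="48.970,70.541 51.336,52.325 67.052,42.818 84.284,49.177 90.056,66.615 80.021,82.000 61.737,83.747" fill="none" stroke="#000000"/>
  <polyline points="27.395,12.667 29.742,1.841 28.276,-0.266 24.875,4.423 21.418,13.984 19.784,26.495" fill="none" stroke="#ff0000"/>
</svg>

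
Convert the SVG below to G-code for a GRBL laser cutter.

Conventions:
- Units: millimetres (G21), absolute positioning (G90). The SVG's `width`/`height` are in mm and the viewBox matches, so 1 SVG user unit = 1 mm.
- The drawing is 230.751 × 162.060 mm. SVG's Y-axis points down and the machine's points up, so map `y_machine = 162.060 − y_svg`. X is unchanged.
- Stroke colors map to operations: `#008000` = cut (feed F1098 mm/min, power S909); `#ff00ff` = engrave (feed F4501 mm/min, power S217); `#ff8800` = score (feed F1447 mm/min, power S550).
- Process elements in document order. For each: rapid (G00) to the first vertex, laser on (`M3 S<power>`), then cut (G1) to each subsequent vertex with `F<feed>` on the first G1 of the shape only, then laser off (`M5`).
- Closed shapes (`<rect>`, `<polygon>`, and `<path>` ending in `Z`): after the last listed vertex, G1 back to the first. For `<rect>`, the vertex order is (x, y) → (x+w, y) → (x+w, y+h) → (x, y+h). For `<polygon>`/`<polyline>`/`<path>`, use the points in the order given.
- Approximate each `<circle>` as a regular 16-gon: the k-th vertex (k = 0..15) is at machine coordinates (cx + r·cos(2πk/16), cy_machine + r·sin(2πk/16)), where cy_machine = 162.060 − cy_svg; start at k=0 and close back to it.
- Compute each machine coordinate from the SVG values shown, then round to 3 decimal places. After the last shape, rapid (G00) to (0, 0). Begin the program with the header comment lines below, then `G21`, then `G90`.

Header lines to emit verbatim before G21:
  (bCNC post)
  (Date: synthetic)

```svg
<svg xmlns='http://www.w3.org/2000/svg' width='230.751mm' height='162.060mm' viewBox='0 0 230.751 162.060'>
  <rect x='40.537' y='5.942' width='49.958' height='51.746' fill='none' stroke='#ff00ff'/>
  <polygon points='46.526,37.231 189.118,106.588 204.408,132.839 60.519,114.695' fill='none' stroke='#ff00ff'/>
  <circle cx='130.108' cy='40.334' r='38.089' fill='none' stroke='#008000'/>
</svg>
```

(bCNC post)
(Date: synthetic)
G21
G90
G00 X40.537 Y156.118
M3 S217
G1 X90.495 Y156.118 F4501
G1 X90.495 Y104.372
G1 X40.537 Y104.372
G1 X40.537 Y156.118
M5
G00 X46.526 Y124.829
M3 S217
G1 X189.118 Y55.472 F4501
G1 X204.408 Y29.221
G1 X60.519 Y47.365
G1 X46.526 Y124.829
M5
G00 X168.197 Y121.726
M3 S909
G1 X165.298 Y136.302 F1098
G1 X157.041 Y148.659
G1 X144.684 Y156.916
G1 X130.108 Y159.815
G1 X115.532 Y156.916
G1 X103.175 Y148.659
G1 X94.918 Y136.302
G1 X92.019 Y121.726
G1 X94.918 Y107.150
G1 X103.175 Y94.793
G1 X115.532 Y86.536
G1 X130.108 Y83.637
G1 X144.684 Y86.536
G1 X157.041 Y94.793
G1 X165.298 Y107.150
G1 X168.197 Y121.726
M5
G00 X0.000 Y0.000

Since the viewBox matches the mm dimensions, user units are millimetres directly. The only transform is the Y-flip y_m = 162.060 − y_svg.

Shape 1 is a rectangle drawn with `<rect>`. Its stroke #ff00ff means engrave at S217, F4501. After flipping Y the toolpath is (40.537,156.118) → (90.495,156.118) → (90.495,104.372) → (40.537,104.372) → (40.537,156.118), returning to the start.

Shape 2 is a closed polygon drawn with `<polygon>`. Its stroke #ff00ff means engrave at S217, F4501. After flipping Y the toolpath is (46.526,124.829) → (189.118,55.472) → (204.408,29.221) → (60.519,47.365) → (46.526,124.829), returning to the start.

Shape 3 is a circle drawn with `<circle>`. Its stroke #008000 means cut at S909, F1098. After flipping Y the toolpath is (168.197,121.726) → (165.298,136.302) → (157.041,148.659) → (144.684,156.916) → (130.108,159.815) → (115.532,156.916) → (103.175,148.659) → (94.918,136.302) → (92.019,121.726) → (94.918,107.150) → (103.175,94.793) → (115.532,86.536) → (130.108,83.637) → (144.684,86.536) → (157.041,94.793) → (165.298,107.150) → (168.197,121.726), returning to the start.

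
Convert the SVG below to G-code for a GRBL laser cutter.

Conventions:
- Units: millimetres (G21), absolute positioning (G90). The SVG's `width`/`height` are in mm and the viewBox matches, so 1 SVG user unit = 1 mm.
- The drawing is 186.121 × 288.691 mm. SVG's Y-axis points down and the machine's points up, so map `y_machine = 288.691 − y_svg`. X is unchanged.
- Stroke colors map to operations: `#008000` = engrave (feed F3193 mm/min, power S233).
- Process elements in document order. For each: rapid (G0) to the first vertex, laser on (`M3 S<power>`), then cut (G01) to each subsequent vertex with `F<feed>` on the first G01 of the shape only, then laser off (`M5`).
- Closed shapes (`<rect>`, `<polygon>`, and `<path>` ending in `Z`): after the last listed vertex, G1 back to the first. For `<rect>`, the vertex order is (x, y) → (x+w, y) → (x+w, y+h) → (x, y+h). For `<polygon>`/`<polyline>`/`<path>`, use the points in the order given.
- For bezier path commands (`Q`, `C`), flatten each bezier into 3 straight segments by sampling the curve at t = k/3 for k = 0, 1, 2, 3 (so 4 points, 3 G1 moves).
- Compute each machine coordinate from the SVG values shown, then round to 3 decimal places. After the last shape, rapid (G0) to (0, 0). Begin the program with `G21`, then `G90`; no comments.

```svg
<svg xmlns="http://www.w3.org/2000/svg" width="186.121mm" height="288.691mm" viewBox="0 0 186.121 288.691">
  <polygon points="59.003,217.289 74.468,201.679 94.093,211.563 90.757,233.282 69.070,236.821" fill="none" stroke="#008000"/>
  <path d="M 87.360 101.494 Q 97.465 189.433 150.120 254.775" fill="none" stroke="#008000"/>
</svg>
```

viewBox `0 0 186.121 288.691` with mm width/height → 1 unit = 1 mm. Flip: y_m = 288.691 − y_svg.

**Shape 1** — `<polygon>` regular polygon, stroke `#008000` → engrave (S233, F3193). Machine vertices: (59.003,71.402) → (74.468,87.012) → (94.093,77.128) → (90.757,55.409) → (69.070,51.870) → (59.003,71.402). Closed: final G1 returns to the first vertex.

**Shape 2** — `<path>` quadratic bezier, stroke `#008000` → engrave (S233, F3193). Control points (SVG): P0=(87.360,101.494), P1=(97.465,189.433), P2=(150.120,254.775); sampled at t=k/3. Machine vertices: (87.360,187.197) → (98.824,131.082) → (119.744,79.988) → (150.120,33.916). Open path.

G21
G90
G0 X59.003 Y71.402
M3 S233
G01 X74.468 Y87.012 F3193
G01 X94.093 Y77.128
G01 X90.757 Y55.409
G01 X69.070 Y51.870
G01 X59.003 Y71.402
M5
G0 X87.360 Y187.197
M3 S233
G01 X98.824 Y131.082 F3193
G01 X119.744 Y79.988
G01 X150.120 Y33.916
M5
G0 X0.000 Y0.000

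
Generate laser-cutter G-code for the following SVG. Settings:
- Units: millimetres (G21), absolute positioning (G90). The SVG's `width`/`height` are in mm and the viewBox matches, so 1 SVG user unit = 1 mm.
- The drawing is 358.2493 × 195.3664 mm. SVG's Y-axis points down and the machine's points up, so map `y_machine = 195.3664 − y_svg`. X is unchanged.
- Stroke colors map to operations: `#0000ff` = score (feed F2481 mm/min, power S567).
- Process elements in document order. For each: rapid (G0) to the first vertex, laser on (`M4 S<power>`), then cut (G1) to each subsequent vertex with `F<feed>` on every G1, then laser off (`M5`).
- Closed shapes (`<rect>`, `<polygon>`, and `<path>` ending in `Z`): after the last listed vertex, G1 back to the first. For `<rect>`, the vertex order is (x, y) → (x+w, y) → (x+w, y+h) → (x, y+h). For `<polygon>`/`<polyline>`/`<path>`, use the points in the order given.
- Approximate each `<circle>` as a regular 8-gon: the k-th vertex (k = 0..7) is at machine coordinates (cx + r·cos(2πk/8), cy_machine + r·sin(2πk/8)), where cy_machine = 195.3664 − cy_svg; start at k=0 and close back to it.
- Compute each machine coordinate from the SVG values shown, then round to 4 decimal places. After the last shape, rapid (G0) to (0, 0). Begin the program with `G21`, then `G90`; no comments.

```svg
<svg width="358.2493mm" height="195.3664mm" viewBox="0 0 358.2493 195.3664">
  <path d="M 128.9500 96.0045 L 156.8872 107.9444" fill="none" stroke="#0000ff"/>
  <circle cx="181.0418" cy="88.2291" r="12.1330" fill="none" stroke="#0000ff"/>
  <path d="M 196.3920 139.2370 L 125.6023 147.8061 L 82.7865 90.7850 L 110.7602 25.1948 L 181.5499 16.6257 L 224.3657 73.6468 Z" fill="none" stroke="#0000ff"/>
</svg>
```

1 u = 1 mm; y_m = 195.3664 − y.

[1] `<path>` line segment, #0000ff→score S567 F2481: (128.9500,99.3619) → (156.8872,87.4220)

[2] `<circle>` circle, #0000ff→score S567 F2481: (193.1748,107.1373) → (189.6211,115.7166) → (181.0418,119.2703) → (172.4625,115.7166) → (168.9088,107.1373) → (172.4625,98.5580) → (181.0418,95.0043) → (189.6211,98.5580) → (193.1748,107.1373) (closed)

[3] `<path>` regular polygon, #0000ff→score S567 F2481: (196.3920,56.1294) → (125.6023,47.5603) → (82.7865,104.5814) → (110.7602,170.1716) → (181.5499,178.7407) → (224.3657,121.7196) → (196.3920,56.1294) (closed)

G21
G90
G0 X128.9500 Y99.3619
M4 S567
G1 X156.8872 Y87.4220 F2481
M5
G0 X193.1748 Y107.1373
M4 S567
G1 X189.6211 Y115.7166 F2481
G1 X181.0418 Y119.2703 F2481
G1 X172.4625 Y115.7166 F2481
G1 X168.9088 Y107.1373 F2481
G1 X172.4625 Y98.5580 F2481
G1 X181.0418 Y95.0043 F2481
G1 X189.6211 Y98.5580 F2481
G1 X193.1748 Y107.1373 F2481
M5
G0 X196.3920 Y56.1294
M4 S567
G1 X125.6023 Y47.5603 F2481
G1 X82.7865 Y104.5814 F2481
G1 X110.7602 Y170.1716 F2481
G1 X181.5499 Y178.7407 F2481
G1 X224.3657 Y121.7196 F2481
G1 X196.3920 Y56.1294 F2481
M5
G0 X0.0000 Y0.0000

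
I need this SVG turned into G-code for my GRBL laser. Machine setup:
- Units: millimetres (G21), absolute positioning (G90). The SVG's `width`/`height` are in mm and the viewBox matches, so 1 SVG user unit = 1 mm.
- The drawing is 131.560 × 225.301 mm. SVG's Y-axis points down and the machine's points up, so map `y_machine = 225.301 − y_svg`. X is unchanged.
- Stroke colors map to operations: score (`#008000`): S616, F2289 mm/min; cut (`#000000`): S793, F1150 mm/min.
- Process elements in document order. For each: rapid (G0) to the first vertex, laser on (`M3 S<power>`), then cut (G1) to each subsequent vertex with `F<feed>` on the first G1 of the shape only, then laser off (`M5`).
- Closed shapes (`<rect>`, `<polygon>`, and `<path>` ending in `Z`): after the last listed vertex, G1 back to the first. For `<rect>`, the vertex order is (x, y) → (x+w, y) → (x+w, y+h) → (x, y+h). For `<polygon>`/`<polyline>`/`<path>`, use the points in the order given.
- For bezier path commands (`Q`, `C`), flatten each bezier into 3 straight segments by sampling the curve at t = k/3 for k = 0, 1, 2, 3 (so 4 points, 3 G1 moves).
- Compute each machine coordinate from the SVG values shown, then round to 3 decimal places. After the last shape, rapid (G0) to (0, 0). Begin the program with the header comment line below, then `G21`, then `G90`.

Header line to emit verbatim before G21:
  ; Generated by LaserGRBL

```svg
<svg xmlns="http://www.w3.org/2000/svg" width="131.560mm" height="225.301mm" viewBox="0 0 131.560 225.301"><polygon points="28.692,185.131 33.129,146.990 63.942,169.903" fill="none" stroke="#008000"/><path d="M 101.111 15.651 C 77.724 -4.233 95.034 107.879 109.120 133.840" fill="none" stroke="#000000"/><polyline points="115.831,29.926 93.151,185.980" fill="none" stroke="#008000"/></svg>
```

Since the viewBox matches the mm dimensions, user units are millimetres directly. The only transform is the Y-flip y_m = 225.301 − y_svg.

Shape 1 is a regular polygon drawn with `<polygon>`. Its stroke #008000 means score at S616, F2289. After flipping Y the toolpath is (28.692,40.170) → (33.129,78.311) → (63.942,55.398) → (28.692,40.170), returning to the start.

Shape 2 is a cubic bezier drawn with `<path>`. Its stroke #000000 means cut at S793, F1150. After flipping Y the toolpath is (101.111,209.650) → (89.663,193.615) → (95.586,138.059) → (109.120,91.461).

Shape 3 is a line segment drawn with `<polyline>`. Its stroke #008000 means score at S616, F2289. After flipping Y the toolpath is (115.831,195.375) → (93.151,39.321).

; Generated by LaserGRBL
G21
G90
G0 X28.692 Y40.170
M3 S616
G1 X33.129 Y78.311 F2289
G1 X63.942 Y55.398
G1 X28.692 Y40.170
M5
G0 X101.111 Y209.650
M3 S793
G1 X89.663 Y193.615 F1150
G1 X95.586 Y138.059
G1 X109.120 Y91.461
M5
G0 X115.831 Y195.375
M3 S616
G1 X93.151 Y39.321 F2289
M5
G0 X0.000 Y0.000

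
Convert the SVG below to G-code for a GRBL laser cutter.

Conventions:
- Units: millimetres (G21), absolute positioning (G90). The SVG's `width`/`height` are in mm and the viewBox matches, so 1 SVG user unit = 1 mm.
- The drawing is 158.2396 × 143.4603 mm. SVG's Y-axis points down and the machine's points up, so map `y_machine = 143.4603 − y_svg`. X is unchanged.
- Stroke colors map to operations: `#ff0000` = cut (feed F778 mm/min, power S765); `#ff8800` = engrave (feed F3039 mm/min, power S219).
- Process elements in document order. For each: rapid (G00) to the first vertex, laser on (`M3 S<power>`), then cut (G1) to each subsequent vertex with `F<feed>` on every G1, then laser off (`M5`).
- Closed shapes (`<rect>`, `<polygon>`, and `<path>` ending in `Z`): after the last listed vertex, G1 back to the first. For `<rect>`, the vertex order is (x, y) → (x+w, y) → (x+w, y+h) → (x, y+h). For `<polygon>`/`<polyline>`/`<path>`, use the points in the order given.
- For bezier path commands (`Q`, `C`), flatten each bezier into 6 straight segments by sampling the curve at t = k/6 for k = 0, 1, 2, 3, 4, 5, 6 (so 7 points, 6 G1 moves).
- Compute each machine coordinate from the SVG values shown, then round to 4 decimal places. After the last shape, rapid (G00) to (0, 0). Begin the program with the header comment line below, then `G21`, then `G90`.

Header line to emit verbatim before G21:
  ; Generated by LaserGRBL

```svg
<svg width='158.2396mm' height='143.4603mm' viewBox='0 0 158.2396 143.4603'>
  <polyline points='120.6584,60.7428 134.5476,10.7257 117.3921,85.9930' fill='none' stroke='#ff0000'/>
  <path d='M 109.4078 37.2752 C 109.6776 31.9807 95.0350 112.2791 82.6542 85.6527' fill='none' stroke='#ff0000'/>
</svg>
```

; Generated by LaserGRBL
G21
G90
G00 X120.6584 Y82.7175
M3 S765
G1 X134.5476 Y132.7346 F778
G1 X117.3921 Y57.4673 F778
M5
G00 X109.4078 Y106.1851
M3 S765
G1 X108.3795 Y102.5909 F778
G1 X105.3429 Y90.0789 F778
G1 X100.7750 Y73.9969 F778
G1 X95.1529 Y59.6925 F778
G1 X88.9536 Y52.5135 F778
G1 X82.6542 Y57.8076 F778
M5
G00 X0.0000 Y0.0000

viewBox `0 0 158.2396 143.4603` with mm width/height → 1 unit = 1 mm. Flip: y_m = 143.4603 − y_svg.

**Shape 1** — `<polyline>` open polyline, stroke `#ff0000` → cut (S765, F778). Machine vertices: (120.6584,82.7175) → (134.5476,132.7346) → (117.3921,57.4673). Open path.

**Shape 2** — `<path>` cubic bezier, stroke `#ff0000` → cut (S765, F778). Control points (SVG): P0=(109.4078,37.2752), P1=(109.6776,31.9807), P2=(95.0350,112.2791), P3=(82.6542,85.6527); sampled at t=k/6. Machine vertices: (109.4078,106.1851) → (108.3795,102.5909) → (105.3429,90.0789) → (100.7750,73.9969) → (95.1529,59.6925) → (88.9536,52.5135) → (82.6542,57.8076). Open path.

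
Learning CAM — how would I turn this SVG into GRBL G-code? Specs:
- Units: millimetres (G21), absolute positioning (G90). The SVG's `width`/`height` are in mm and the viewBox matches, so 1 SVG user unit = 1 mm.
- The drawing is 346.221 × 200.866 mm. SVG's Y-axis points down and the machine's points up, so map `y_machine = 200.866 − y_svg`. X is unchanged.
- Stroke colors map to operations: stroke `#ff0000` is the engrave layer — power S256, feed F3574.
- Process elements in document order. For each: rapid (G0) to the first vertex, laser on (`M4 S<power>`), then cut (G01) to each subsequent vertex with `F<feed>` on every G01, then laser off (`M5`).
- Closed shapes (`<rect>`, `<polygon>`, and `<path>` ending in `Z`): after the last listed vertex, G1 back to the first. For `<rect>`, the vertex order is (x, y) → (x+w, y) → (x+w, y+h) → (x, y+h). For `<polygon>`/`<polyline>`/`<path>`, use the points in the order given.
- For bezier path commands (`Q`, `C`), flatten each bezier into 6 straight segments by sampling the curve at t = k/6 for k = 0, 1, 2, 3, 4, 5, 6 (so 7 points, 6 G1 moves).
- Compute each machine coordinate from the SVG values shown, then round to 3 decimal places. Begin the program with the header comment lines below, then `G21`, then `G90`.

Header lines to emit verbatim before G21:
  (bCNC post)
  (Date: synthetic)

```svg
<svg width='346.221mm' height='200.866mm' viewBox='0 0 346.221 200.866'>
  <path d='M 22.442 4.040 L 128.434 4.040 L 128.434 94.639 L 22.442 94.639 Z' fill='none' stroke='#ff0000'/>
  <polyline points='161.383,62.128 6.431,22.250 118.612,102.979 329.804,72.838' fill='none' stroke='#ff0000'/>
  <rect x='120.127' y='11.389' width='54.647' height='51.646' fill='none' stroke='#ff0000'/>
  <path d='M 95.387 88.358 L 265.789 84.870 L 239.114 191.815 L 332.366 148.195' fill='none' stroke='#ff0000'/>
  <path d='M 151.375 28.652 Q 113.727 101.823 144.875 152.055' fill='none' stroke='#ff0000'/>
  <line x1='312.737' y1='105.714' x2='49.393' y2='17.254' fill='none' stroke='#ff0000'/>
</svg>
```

(bCNC post)
(Date: synthetic)
G21
G90
G0 X22.442 Y196.826
M4 S256
G01 X128.434 Y196.826 F3574
G01 X128.434 Y106.227 F3574
G01 X22.442 Y106.227 F3574
G01 X22.442 Y196.826 F3574
M5
G0 X161.383 Y138.738
M4 S256
G01 X6.431 Y178.616 F3574
G01 X118.612 Y97.887 F3574
G01 X329.804 Y128.028 F3574
M5
G0 X120.127 Y189.477
M4 S256
G01 X174.774 Y189.477 F3574
G01 X174.774 Y137.831 F3574
G01 X120.127 Y137.831 F3574
G01 X120.127 Y189.477 F3574
M5
G0 X95.387 Y112.508
M4 S256
G01 X265.789 Y115.996 F3574
G01 X239.114 Y9.051 F3574
G01 X332.366 Y52.671 F3574
M5
G0 X151.375 Y172.214
M4 S256
G01 X140.737 Y148.461 F3574
G01 X133.920 Y125.982 F3574
G01 X130.926 Y104.778 F3574
G01 X131.754 Y84.848 F3574
G01 X136.403 Y66.192 F3574
G01 X144.875 Y48.811 F3574
M5
G0 X312.737 Y95.152
M4 S256
G01 X49.393 Y183.612 F3574
M5

Since the viewBox matches the mm dimensions, user units are millimetres directly. The only transform is the Y-flip y_m = 200.866 − y_svg.

Shape 1 is a rectangle drawn with `<path>`. Its stroke #ff0000 means engrave at S256, F3574. After flipping Y the toolpath is (22.442,196.826) → (128.434,196.826) → (128.434,106.227) → (22.442,106.227) → (22.442,196.826), returning to the start.

Shape 2 is a open polyline drawn with `<polyline>`. Its stroke #ff0000 means engrave at S256, F3574. After flipping Y the toolpath is (161.383,138.738) → (6.431,178.616) → (118.612,97.887) → (329.804,128.028).

Shape 3 is a rectangle drawn with `<rect>`. Its stroke #ff0000 means engrave at S256, F3574. After flipping Y the toolpath is (120.127,189.477) → (174.774,189.477) → (174.774,137.831) → (120.127,137.831) → (120.127,189.477), returning to the start.

Shape 4 is a open polyline drawn with `<path>`. Its stroke #ff0000 means engrave at S256, F3574. After flipping Y the toolpath is (95.387,112.508) → (265.789,115.996) → (239.114,9.051) → (332.366,52.671).

Shape 5 is a quadratic bezier drawn with `<path>`. Its stroke #ff0000 means engrave at S256, F3574. After flipping Y the toolpath is (151.375,172.214) → (140.737,148.461) → (133.920,125.982) → (130.926,104.778) → (131.754,84.848) → (136.403,66.192) → (144.875,48.811).

Shape 6 is a line segment drawn with `<line>`. Its stroke #ff0000 means engrave at S256, F3574. After flipping Y the toolpath is (312.737,95.152) → (49.393,183.612).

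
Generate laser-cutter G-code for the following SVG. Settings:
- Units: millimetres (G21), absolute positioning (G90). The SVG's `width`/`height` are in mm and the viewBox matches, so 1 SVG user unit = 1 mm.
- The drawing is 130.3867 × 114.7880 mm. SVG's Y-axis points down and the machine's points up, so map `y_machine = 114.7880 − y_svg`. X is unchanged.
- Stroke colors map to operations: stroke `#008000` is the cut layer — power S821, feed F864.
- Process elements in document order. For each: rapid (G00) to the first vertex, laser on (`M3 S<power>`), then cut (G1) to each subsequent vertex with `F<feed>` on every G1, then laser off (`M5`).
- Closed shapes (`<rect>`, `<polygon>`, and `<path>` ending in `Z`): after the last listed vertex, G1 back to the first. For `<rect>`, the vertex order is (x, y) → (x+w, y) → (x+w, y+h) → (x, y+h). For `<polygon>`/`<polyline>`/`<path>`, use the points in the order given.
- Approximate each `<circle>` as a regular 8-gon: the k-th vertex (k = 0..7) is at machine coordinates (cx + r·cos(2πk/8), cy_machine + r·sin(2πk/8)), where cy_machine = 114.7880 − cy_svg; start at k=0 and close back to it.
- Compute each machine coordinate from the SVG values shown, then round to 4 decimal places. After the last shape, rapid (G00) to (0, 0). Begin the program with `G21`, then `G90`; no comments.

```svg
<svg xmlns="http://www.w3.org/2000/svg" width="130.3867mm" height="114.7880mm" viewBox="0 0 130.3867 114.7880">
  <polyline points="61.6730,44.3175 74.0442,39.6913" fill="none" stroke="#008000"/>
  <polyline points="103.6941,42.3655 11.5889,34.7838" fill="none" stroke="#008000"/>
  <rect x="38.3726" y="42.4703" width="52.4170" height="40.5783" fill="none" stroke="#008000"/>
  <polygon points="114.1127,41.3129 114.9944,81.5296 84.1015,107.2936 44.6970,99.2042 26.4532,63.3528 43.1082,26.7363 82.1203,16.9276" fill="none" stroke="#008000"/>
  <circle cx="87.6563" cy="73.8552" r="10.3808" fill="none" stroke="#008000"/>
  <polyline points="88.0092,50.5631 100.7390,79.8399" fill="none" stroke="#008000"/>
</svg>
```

Since the viewBox matches the mm dimensions, user units are millimetres directly. The only transform is the Y-flip y_m = 114.7880 − y_svg.

Shape 1 is a line segment drawn with `<polyline>`. Its stroke #008000 means cut at S821, F864. After flipping Y the toolpath is (61.6730,70.4705) → (74.0442,75.0967).

Shape 2 is a line segment drawn with `<polyline>`. Its stroke #008000 means cut at S821, F864. After flipping Y the toolpath is (103.6941,72.4225) → (11.5889,80.0042).

Shape 3 is a rectangle drawn with `<rect>`. Its stroke #008000 means cut at S821, F864. After flipping Y the toolpath is (38.3726,72.3177) → (90.7896,72.3177) → (90.7896,31.7394) → (38.3726,31.7394) → (38.3726,72.3177), returning to the start.

Shape 4 is a regular polygon drawn with `<polygon>`. Its stroke #008000 means cut at S821, F864. After flipping Y the toolpath is (114.1127,73.4751) → (114.9944,33.2584) → (84.1015,7.4944) → (44.6970,15.5838) → (26.4532,51.4352) → (43.1082,88.0517) → (82.1203,97.8604) → (114.1127,73.4751), returning to the start.

Shape 5 is a circle drawn with `<circle>`. Its stroke #008000 means cut at S821, F864. After flipping Y the toolpath is (98.0371,40.9328) → (94.9966,48.2731) → (87.6563,51.3136) → (80.3160,48.2731) → (77.2755,40.9328) → (80.3160,33.5925) → (87.6563,30.5520) → (94.9966,33.5925) → (98.0371,40.9328), returning to the start.

Shape 6 is a line segment drawn with `<polyline>`. Its stroke #008000 means cut at S821, F864. After flipping Y the toolpath is (88.0092,64.2249) → (100.7390,34.9481).

G21
G90
G00 X61.6730 Y70.4705
M3 S821
G1 X74.0442 Y75.0967 F864
M5
G00 X103.6941 Y72.4225
M3 S821
G1 X11.5889 Y80.0042 F864
M5
G00 X38.3726 Y72.3177
M3 S821
G1 X90.7896 Y72.3177 F864
G1 X90.7896 Y31.7394 F864
G1 X38.3726 Y31.7394 F864
G1 X38.3726 Y72.3177 F864
M5
G00 X114.1127 Y73.4751
M3 S821
G1 X114.9944 Y33.2584 F864
G1 X84.1015 Y7.4944 F864
G1 X44.6970 Y15.5838 F864
G1 X26.4532 Y51.4352 F864
G1 X43.1082 Y88.0517 F864
G1 X82.1203 Y97.8604 F864
G1 X114.1127 Y73.4751 F864
M5
G00 X98.0371 Y40.9328
M3 S821
G1 X94.9966 Y48.2731 F864
G1 X87.6563 Y51.3136 F864
G1 X80.3160 Y48.2731 F864
G1 X77.2755 Y40.9328 F864
G1 X80.3160 Y33.5925 F864
G1 X87.6563 Y30.5520 F864
G1 X94.9966 Y33.5925 F864
G1 X98.0371 Y40.9328 F864
M5
G00 X88.0092 Y64.2249
M3 S821
G1 X100.7390 Y34.9481 F864
M5
G00 X0.0000 Y0.0000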